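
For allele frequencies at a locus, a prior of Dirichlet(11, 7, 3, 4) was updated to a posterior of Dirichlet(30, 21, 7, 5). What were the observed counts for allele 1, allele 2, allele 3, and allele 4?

For a Dirichlet(α) prior with multinomial counts c, the posterior is Dirichlet(α + c) componentwise.
Counts are posterior − prior componentwise: 30−11=19, 21−7=14, 7−3=4, 5−4=1.

counts (19, 14, 4, 1)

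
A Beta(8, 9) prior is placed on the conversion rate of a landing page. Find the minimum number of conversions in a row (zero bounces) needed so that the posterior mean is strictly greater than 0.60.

After k conversions and 0 bounces the posterior is Beta(8+k, 9), with mean (8+k)/(8+9+k).
Set (8+k)/(17+k) > 0.60 and solve: k > (0.60·17 − 8)/(1 − 0.60) = 5.500.
The smallest integer exceeding 5.500 is 6.

k = 6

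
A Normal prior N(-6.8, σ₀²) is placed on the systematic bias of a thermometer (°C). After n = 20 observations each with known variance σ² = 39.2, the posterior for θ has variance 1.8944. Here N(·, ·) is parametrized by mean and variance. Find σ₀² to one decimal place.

Posterior precision equals prior precision plus data precision: 1/σ_n² = 1/σ₀² + n/σ².
So 1/σ₀² = 1/1.8944 − 20/39.2 = 0.527872 − 0.510204 = 0.017668.
Hence σ₀² = 1/0.017668 ≈ 56.6.

σ₀² = 56.6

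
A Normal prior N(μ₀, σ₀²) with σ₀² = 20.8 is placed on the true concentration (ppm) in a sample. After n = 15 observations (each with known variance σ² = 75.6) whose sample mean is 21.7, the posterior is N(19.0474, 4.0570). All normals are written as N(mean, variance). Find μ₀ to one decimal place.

μ₀ = 8.1

The posterior mean is a precision-weighted average: μ_n = (τ₀μ₀ + τ_data·x̄)/(τ₀+τ_data), with τ₀=1/σ₀² and τ_data=n/σ².
Here τ₀ = 1/20.8 = 0.048077 and τ_data = 15/75.6 = 0.198413, so τ_n = 0.246490.
Rearranging for μ₀: μ₀ = (μ_n·τ_n − τ_data·x̄)/τ₀ = (19.0474·0.246490 − 0.198413·21.7) / 0.048077 = 0.389432/0.048077 ≈ 8.1.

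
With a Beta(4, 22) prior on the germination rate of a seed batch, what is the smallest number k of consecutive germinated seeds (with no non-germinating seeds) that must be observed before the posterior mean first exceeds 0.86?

After k germinated seeds and 0 non-germinating seeds the posterior is Beta(4+k, 22), with mean (4+k)/(4+22+k).
Set (4+k)/(26+k) > 0.86 and solve: k > (0.86·26 − 4)/(1 − 0.86) = 131.143.
The smallest integer exceeding 131.143 is 132.

k = 132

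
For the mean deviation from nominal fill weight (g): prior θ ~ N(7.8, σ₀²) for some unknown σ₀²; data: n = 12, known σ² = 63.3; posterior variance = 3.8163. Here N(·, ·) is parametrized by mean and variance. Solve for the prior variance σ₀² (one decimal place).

For the Normal–Normal model with known σ², precisions add: τ_n = τ₀ + n/σ².
So 1/σ₀² = 1/3.8163 − 12/63.3 = 0.262034 − 0.189573 = 0.072461.
Hence σ₀² = 1/0.072461 ≈ 13.8.

σ₀² = 13.8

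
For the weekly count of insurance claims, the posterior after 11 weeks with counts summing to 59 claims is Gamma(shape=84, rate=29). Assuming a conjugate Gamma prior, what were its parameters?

Gamma–Poisson conjugacy: posterior shape = α + Σxᵢ, posterior rate = β + n.
So α = 84 − 59 = 25 and β = 29 − 11 = 18.

Gamma(shape=25, rate=18)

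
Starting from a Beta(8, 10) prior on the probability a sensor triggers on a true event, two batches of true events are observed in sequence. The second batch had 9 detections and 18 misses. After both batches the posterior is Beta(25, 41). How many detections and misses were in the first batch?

8 detections and 13 misses

Because Beta–binomial updating is additive in the counts, the combined data contributed (α_post−α_prior, β_post−β_prior) successes and failures.
Total across both batches: 25−8=17 detections, 41−10=31 misses.
Subtract the second batch: 17−9=8 detections and 31−18=13 misses.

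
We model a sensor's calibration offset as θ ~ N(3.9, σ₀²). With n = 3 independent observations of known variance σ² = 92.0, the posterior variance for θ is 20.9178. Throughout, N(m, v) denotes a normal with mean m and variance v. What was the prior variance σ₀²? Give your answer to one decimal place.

σ₀² = 65.8

For the Normal–Normal model with known σ², precisions add: τ_n = τ₀ + n/σ².
So 1/σ₀² = 1/20.9178 − 3/92.0 = 0.047806 − 0.032609 = 0.015197.
Hence σ₀² = 1/0.015197 ≈ 65.8.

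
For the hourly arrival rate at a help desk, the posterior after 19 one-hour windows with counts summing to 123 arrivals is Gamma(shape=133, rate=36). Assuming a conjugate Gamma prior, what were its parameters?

A Gamma(α, β) prior (rate parametrization) on a Poisson rate with n observations summing to S gives posterior Gamma(α+S, β+n).
So α = 133 − 123 = 10 and β = 36 − 19 = 17.

Gamma(shape=10, rate=17)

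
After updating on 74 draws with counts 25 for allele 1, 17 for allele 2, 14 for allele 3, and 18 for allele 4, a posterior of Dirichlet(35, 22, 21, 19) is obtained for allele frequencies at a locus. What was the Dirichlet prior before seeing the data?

For a Dirichlet(α) prior with multinomial counts c, the posterior is Dirichlet(α + c) componentwise.
Subtract each count from the matching posterior parameter: 35−25=10, 22−17=5, 21−14=7, 19−18=1.

Dirichlet(10, 5, 7, 1)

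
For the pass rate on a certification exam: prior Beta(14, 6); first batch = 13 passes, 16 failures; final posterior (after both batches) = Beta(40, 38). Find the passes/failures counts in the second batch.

13 passes and 16 failures

Because Beta–binomial updating is additive in the counts, the combined data contributed (α_post−α_prior, β_post−β_prior) successes and failures.
Total across both batches: 40−14=26 passes, 38−6=32 failures.
Subtract the first batch: 26−13=13 passes and 32−16=16 failures.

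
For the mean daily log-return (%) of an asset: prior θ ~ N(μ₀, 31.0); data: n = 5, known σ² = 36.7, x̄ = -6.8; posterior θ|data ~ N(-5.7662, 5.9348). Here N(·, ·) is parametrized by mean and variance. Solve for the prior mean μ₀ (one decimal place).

The posterior mean is a precision-weighted average: μ_n = (τ₀μ₀ + τ_data·x̄)/(τ₀+τ_data), with τ₀=1/σ₀² and τ_data=n/σ².
Here τ₀ = 1/31.0 = 0.032258 and τ_data = 5/36.7 = 0.136240, so τ_n = 0.168498.
Rearranging for μ₀: μ₀ = (μ_n·τ_n − τ_data·x̄)/τ₀ = (-5.7662·0.168498 − 0.136240·-6.8) / 0.032258 = -0.045161/0.032258 ≈ -1.4.

μ₀ = -1.4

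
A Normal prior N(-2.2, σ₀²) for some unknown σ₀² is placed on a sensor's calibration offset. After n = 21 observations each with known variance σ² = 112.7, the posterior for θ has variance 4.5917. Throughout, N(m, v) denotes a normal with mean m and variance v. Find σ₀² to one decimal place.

σ₀² = 31.8

Posterior precision equals prior precision plus data precision: 1/σ_n² = 1/σ₀² + n/σ².
So 1/σ₀² = 1/4.5917 − 21/112.7 = 0.217784 − 0.186335 = 0.031449.
Hence σ₀² = 1/0.031449 ≈ 31.8.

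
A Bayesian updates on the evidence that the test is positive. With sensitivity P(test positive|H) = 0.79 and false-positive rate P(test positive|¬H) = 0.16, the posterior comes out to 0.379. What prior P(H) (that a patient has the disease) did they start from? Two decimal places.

In odds form, posterior odds = prior odds × likelihood ratio, so prior odds = posterior odds ÷ LR.
Posterior odds = 0.379/(1−0.379) = 0.6103. LR = 0.79/0.16 = 4.9375.
Prior odds = 0.6103/4.9375 = 0.1236, so P(H) = 0.1236/(1+0.1236) ≈ 0.11.

P(H) = 0.11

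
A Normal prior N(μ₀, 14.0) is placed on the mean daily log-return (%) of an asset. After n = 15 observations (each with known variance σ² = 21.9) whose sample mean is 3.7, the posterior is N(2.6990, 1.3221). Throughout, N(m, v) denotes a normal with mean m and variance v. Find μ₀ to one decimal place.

μ₀ = -6.9

The posterior mean is a precision-weighted average: μ_n = (τ₀μ₀ + τ_data·x̄)/(τ₀+τ_data), with τ₀=1/σ₀² and τ_data=n/σ².
Here τ₀ = 1/14.0 = 0.071429 and τ_data = 15/21.9 = 0.684932, so τ_n = 0.756361.
Rearranging for μ₀: μ₀ = (μ_n·τ_n − τ_data·x̄)/τ₀ = (2.6990·0.756361 − 0.684932·3.7) / 0.071429 = -0.492830/0.071429 ≈ -6.9.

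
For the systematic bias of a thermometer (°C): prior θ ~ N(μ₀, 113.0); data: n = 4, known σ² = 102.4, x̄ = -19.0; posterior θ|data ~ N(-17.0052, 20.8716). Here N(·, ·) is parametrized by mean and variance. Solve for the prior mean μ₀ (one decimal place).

μ₀ = -8.2

The posterior mean is a precision-weighted average: μ_n = (τ₀μ₀ + τ_data·x̄)/(τ₀+τ_data), with τ₀=1/σ₀² and τ_data=n/σ².
Here τ₀ = 1/113.0 = 0.008850 and τ_data = 4/102.4 = 0.039062, so τ_n = 0.047912.
Rearranging for μ₀: μ₀ = (μ_n·τ_n − τ_data·x̄)/τ₀ = (-17.0052·0.047912 − 0.039062·-19.0) / 0.008850 = -0.072575/0.008850 ≈ -8.2.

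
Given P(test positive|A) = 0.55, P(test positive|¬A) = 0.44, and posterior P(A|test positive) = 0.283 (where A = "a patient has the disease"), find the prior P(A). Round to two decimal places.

P(A) = 0.24

Bayes' rule in odds form gives O(A|E) = O(A)·[P(E|A)/P(E|¬A)], hence O(A) = O(A|E)/LR.
Posterior odds = 0.283/(1−0.283) = 0.3947. LR = 0.55/0.44 = 1.2500.
Prior odds = 0.3947/1.2500 = 0.3158, so P(A) = 0.3158/(1+0.3158) ≈ 0.24.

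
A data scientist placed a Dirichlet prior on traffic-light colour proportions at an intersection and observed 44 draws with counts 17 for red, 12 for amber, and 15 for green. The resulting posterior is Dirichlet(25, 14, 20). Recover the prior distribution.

For a Dirichlet(α) prior with multinomial counts c, the posterior is Dirichlet(α + c) componentwise.
Subtract each count from the matching posterior parameter: 25−17=8, 14−12=2, 20−15=5.

Dirichlet(8, 2, 5)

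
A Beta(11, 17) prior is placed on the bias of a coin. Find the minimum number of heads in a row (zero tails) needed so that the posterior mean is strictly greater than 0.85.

k = 86

After k heads and 0 tails the posterior is Beta(11+k, 17), with mean (11+k)/(11+17+k).
Set (11+k)/(28+k) > 0.85 and solve: k > (0.85·28 − 11)/(1 − 0.85) = 85.333.
The smallest integer exceeding 85.333 is 86, and checking k=86: (97)/(114) = 0.8509 > 0.85.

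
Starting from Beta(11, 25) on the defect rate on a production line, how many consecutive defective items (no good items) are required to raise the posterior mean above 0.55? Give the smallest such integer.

k = 20

After k defective items and 0 good items the posterior is Beta(11+k, 25), with mean (11+k)/(11+25+k).
Set (11+k)/(36+k) > 0.55 and solve: k > (0.55·36 − 11)/(1 − 0.55) = 19.556.
The smallest integer exceeding 19.556 is 20, and checking k=20: (31)/(56) = 0.5536 > 0.55.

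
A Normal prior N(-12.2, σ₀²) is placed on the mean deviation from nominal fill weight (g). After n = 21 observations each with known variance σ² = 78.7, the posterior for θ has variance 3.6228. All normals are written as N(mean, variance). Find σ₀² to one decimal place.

σ₀² = 108.8

For the Normal–Normal model with known σ², precisions add: τ_n = τ₀ + n/σ².
So 1/σ₀² = 1/3.6228 − 21/78.7 = 0.276030 − 0.266836 = 0.009194.
Hence σ₀² = 1/0.009194 ≈ 108.8.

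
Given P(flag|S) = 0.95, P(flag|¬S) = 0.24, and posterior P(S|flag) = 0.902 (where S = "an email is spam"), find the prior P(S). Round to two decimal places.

P(S) = 0.70

Bayes' rule in odds form gives O(S|E) = O(S)·[P(E|S)/P(E|¬S)], hence O(S) = O(S|E)/LR.
Posterior odds = 0.902/(1−0.902) = 9.2041. LR = 0.95/0.24 = 3.9583.
Prior odds = 9.2041/3.9583 = 2.3253, so P(S) = 2.3253/(1+2.3253) ≈ 0.70.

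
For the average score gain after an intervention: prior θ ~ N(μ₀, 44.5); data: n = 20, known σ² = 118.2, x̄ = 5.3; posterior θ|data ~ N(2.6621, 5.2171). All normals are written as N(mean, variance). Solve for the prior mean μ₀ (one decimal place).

With known observation variance, the Normal–Normal posterior has precision τ_n = τ₀ + n/σ² and mean μ_n = (τ₀μ₀ + (n/σ²)x̄)/τ_n.
Here τ₀ = 1/44.5 = 0.022472 and τ_data = 20/118.2 = 0.169205, so τ_n = 0.191677.
Rearranging for μ₀: μ₀ = (μ_n·τ_n − τ_data·x̄)/τ₀ = (2.6621·0.191677 − 0.169205·5.3) / 0.022472 = -0.386523/0.022472 ≈ -17.2.

μ₀ = -17.2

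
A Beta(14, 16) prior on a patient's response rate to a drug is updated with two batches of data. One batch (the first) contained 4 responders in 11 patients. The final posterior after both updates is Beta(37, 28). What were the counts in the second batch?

Because Beta–binomial updating is additive in the counts, the combined data contributed (α_post−α_prior, β_post−β_prior) successes and failures.
Total across both batches: 37−14=23 responders, 28−16=12 non-responders.
Subtract the first batch: 23−4=19 responders and 12−7=5 non-responders.

19 responders and 5 non-responders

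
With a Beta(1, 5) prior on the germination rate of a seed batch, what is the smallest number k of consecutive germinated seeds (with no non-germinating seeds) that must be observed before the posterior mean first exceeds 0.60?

k = 7

After k germinated seeds and 0 non-germinating seeds the posterior is Beta(1+k, 5), with mean (1+k)/(1+5+k).
Set (1+k)/(6+k) > 0.60 and solve: k > (0.60·6 − 1)/(1 − 0.60) = 6.500.
The smallest integer exceeding 6.500 is 7, and checking k=7: (8)/(13) = 0.6154 > 0.60.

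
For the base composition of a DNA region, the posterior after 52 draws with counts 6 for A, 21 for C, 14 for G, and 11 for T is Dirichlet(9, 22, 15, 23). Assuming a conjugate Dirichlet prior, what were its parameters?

Dirichlet(3, 1, 1, 12)

For a Dirichlet(α) prior with multinomial counts c, the posterior is Dirichlet(α + c) componentwise.
Subtract each count from the matching posterior parameter: 9−6=3, 22−21=1, 15−14=1, 23−11=12.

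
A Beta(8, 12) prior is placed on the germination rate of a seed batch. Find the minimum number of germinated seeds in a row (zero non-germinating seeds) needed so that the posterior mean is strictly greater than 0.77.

After k germinated seeds and 0 non-germinating seeds the posterior is Beta(8+k, 12), with mean (8+k)/(8+12+k).
Set (8+k)/(20+k) > 0.77 and solve: k > (0.77·20 − 8)/(1 − 0.77) = 32.174.
The smallest integer exceeding 32.174 is 33.

k = 33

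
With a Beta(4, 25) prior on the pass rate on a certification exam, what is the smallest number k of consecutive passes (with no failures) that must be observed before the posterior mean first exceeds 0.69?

After k passes and 0 failures the posterior is Beta(4+k, 25), with mean (4+k)/(4+25+k).
Set (4+k)/(29+k) > 0.69 and solve: k > (0.69·29 − 4)/(1 − 0.69) = 51.645.
The smallest integer exceeding 51.645 is 52, and checking k=52: (56)/(81) = 0.6914 > 0.69.

k = 52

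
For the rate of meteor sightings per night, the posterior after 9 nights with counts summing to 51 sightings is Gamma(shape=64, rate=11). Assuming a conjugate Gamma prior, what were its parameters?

Gamma(shape=13, rate=2)

A Gamma(α, β) prior (rate parametrization) on a Poisson rate with n observations summing to S gives posterior Gamma(α+S, β+n).
So α = 64 − 51 = 13 and β = 11 − 9 = 2.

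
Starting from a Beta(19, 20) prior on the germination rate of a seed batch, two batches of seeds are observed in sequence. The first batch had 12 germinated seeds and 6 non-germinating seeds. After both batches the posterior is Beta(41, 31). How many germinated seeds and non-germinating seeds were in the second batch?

Because Beta–binomial updating is additive in the counts, the combined data contributed (α_post−α_prior, β_post−β_prior) successes and failures.
Total across both batches: 41−19=22 germinated seeds, 31−20=11 non-germinating seeds.
Subtract the first batch: 22−12=10 germinated seeds and 11−6=5 non-germinating seeds.

10 germinated seeds and 5 non-germinating seeds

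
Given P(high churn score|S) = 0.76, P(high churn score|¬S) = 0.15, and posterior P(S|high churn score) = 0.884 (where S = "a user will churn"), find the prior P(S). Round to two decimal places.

P(S) = 0.60

In odds form, posterior odds = prior odds × likelihood ratio, so prior odds = posterior odds ÷ LR.
Posterior odds = 0.884/(1−0.884) = 7.6207. LR = 0.76/0.15 = 5.0667.
Prior odds = 7.6207/5.0667 = 1.5041, so P(S) = 1.5041/(1+1.5041) ≈ 0.60.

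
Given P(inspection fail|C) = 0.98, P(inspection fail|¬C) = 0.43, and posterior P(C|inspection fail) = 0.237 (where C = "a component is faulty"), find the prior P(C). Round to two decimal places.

P(C) = 0.12

Bayes' rule in odds form gives O(C|E) = O(C)·[P(E|C)/P(E|¬C)], hence O(C) = O(C|E)/LR.
Posterior odds = 0.237/(1−0.237) = 0.3106. LR = 0.98/0.43 = 2.2791.
Prior odds = 0.3106/2.2791 = 0.1363, so P(C) = 0.1363/(1+0.1363) ≈ 0.12.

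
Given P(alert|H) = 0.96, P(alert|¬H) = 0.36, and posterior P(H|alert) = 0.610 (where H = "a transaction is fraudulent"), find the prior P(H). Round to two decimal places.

P(H) = 0.37

Bayes' rule in odds form gives O(H|E) = O(H)·[P(E|H)/P(E|¬H)], hence O(H) = O(H|E)/LR.
Posterior odds = 0.610/(1−0.610) = 1.5641. LR = 0.96/0.36 = 2.6667.
Prior odds = 1.5641/2.6667 = 0.5865, so P(H) = 0.5865/(1+0.5865) ≈ 0.37.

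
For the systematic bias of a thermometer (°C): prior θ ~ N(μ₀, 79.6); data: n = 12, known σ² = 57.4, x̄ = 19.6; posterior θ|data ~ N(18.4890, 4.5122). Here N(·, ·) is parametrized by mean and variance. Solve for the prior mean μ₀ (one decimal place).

μ₀ = 0.0

The posterior mean is a precision-weighted average: μ_n = (τ₀μ₀ + τ_data·x̄)/(τ₀+τ_data), with τ₀=1/σ₀² and τ_data=n/σ².
Here τ₀ = 1/79.6 = 0.012563 and τ_data = 12/57.4 = 0.209059, so τ_n = 0.221622.
Rearranging for μ₀: μ₀ = (μ_n·τ_n − τ_data·x̄)/τ₀ = (18.4890·0.221622 − 0.209059·19.6) / 0.012563 = 0.000013/0.012563 ≈ 0.0.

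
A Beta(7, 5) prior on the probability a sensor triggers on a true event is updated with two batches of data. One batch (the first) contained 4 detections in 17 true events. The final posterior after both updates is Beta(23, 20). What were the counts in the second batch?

Because Beta–binomial updating is additive in the counts, the combined data contributed (α_post−α_prior, β_post−β_prior) successes and failures.
Total across both batches: 23−7=16 detections, 20−5=15 misses.
Subtract the first batch: 16−4=12 detections and 15−13=2 misses.

12 detections and 2 misses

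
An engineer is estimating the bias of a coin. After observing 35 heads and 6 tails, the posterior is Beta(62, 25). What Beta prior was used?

Beta is conjugate to the binomial likelihood: posterior = Beta(α+s, β+f).
So α = 62 − 35 = 27 and β = 25 − 6 = 19.

Beta(27, 19)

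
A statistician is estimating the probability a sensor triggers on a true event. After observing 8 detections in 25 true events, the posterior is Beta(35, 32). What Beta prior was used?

A Beta(α, β) prior with s successes and f failures in binomial data gives a Beta(α+s, β+f) posterior.
Subtract the data counts: 35−8=27, 32−17=15.

Beta(27, 15)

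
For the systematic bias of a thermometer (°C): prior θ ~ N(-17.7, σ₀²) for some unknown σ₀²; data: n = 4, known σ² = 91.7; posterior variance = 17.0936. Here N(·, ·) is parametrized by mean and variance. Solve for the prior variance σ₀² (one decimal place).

σ₀² = 67.2

Posterior precision equals prior precision plus data precision: 1/σ_n² = 1/σ₀² + n/σ².
So 1/σ₀² = 1/17.0936 − 4/91.7 = 0.058501 − 0.043621 = 0.014880.
Hence σ₀² = 1/0.014880 ≈ 67.2.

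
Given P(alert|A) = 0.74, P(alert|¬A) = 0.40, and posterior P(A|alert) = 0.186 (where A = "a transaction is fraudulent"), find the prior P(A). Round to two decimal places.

P(A) = 0.11

Bayes' rule in odds form gives O(A|E) = O(A)·[P(E|A)/P(E|¬A)], hence O(A) = O(A|E)/LR.
Posterior odds = 0.186/(1−0.186) = 0.2285. LR = 0.74/0.40 = 1.8500.
Prior odds = 0.2285/1.8500 = 0.1235, so P(A) = 0.1235/(1+0.1235) ≈ 0.11.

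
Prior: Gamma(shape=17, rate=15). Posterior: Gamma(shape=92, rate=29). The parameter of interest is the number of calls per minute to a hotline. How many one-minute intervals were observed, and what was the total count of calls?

A Gamma(α, β) prior (rate parametrization) on a Poisson rate with n observations summing to S gives posterior Gamma(α+S, β+n).
Matching: Σxᵢ = 92 − 17 = 75 and n = 29 − 15 = 14.

n = 14 one-minute intervals with total 75 calls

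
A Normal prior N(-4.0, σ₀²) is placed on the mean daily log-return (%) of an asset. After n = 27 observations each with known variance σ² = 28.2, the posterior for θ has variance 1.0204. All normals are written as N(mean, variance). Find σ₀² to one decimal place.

σ₀² = 44.3

Posterior precision equals prior precision plus data precision: 1/σ_n² = 1/σ₀² + n/σ².
So 1/σ₀² = 1/1.0204 − 27/28.2 = 0.980008 − 0.957447 = 0.022561.
Hence σ₀² = 1/0.022561 ≈ 44.3.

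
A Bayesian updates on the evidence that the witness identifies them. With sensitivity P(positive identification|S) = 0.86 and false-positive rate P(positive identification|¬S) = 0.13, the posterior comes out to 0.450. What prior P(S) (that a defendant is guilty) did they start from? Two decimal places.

Bayes' rule in odds form gives O(S|E) = O(S)·[P(E|S)/P(E|¬S)], hence O(S) = O(S|E)/LR.
Posterior odds = 0.450/(1−0.450) = 0.8182. LR = 0.86/0.13 = 6.6154.
Prior odds = 0.8182/6.6154 = 0.1237, so P(S) = 0.1237/(1+0.1237) ≈ 0.11.

P(S) = 0.11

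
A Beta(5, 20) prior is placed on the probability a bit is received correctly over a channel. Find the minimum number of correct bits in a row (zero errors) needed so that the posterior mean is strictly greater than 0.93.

k = 261

After k correct bits and 0 errors the posterior is Beta(5+k, 20), with mean (5+k)/(5+20+k).
Set (5+k)/(25+k) > 0.93 and solve: k > (0.93·25 − 5)/(1 − 0.93) = 260.714.
The smallest integer exceeding 260.714 is 261.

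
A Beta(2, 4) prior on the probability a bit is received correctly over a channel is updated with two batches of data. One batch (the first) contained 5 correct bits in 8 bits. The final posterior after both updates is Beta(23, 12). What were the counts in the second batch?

16 correct bits and 5 errors

Because Beta–binomial updating is additive in the counts, the combined data contributed (α_post−α_prior, β_post−β_prior) successes and failures.
Total across both batches: 23−2=21 correct bits, 12−4=8 errors.
Subtract the first batch: 21−5=16 correct bits and 8−3=5 errors.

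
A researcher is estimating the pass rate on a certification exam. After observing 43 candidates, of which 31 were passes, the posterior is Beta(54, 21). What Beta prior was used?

Beta is conjugate to the binomial likelihood: posterior = Beta(a+s, b+f).
So a = 54 − 31 = 23 and b = 21 − 12 = 9.

Beta(23, 9)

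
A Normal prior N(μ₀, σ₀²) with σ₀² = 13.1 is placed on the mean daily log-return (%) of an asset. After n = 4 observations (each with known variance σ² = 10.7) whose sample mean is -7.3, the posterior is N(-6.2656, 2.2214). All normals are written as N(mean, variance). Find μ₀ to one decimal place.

μ₀ = -1.2

The posterior mean is a precision-weighted average: μ_n = (τ₀μ₀ + τ_data·x̄)/(τ₀+τ_data), with τ₀=1/σ₀² and τ_data=n/σ².
Here τ₀ = 1/13.1 = 0.076336 and τ_data = 4/10.7 = 0.373832, so τ_n = 0.450168.
Rearranging for μ₀: μ₀ = (μ_n·τ_n − τ_data·x̄)/τ₀ = (-6.2656·0.450168 − 0.373832·-7.3) / 0.076336 = -0.091599/0.076336 ≈ -1.2.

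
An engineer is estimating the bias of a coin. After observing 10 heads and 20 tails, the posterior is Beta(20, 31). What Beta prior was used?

Beta(10, 11)

Beta is conjugate to the binomial likelihood: posterior = Beta(a+s, b+f).
So a = 20 − 10 = 10 and b = 31 − 20 = 11.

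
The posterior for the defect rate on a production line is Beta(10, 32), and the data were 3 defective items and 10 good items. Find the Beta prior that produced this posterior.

Beta(7, 22)

Beta is conjugate to the binomial likelihood: posterior = Beta(a+s, b+f).
Subtract the data counts: 10−3=7, 32−10=22.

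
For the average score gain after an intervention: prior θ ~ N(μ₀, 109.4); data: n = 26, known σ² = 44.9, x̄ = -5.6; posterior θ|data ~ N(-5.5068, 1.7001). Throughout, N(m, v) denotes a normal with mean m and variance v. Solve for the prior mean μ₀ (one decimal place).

The posterior mean is a precision-weighted average: μ_n = (τ₀μ₀ + τ_data·x̄)/(τ₀+τ_data), with τ₀=1/σ₀² and τ_data=n/σ².
Here τ₀ = 1/109.4 = 0.009141 and τ_data = 26/44.9 = 0.579065, so τ_n = 0.588206.
Rearranging for μ₀: μ₀ = (μ_n·τ_n − τ_data·x̄)/τ₀ = (-5.5068·0.588206 − 0.579065·-5.6) / 0.009141 = 0.003631/0.009141 ≈ 0.4.

μ₀ = 0.4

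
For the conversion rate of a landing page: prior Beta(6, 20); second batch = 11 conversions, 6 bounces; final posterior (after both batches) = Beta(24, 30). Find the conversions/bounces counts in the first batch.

Sequential conjugate updates are equivalent to a single update on the pooled data, so total successes = posterior α − prior α and total failures = posterior β − prior β.
Total across both batches: 24−6=18 conversions, 30−20=10 bounces.
Subtract the second batch: 18−11=7 conversions and 10−6=4 bounces.

7 conversions and 4 bounces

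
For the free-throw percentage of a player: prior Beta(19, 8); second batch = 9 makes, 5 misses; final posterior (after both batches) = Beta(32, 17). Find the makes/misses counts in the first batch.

4 makes and 4 misses

Because Beta–binomial updating is additive in the counts, the combined data contributed (α_post−α_prior, β_post−β_prior) successes and failures.
Total across both batches: 32−19=13 makes, 17−8=9 misses.
Subtract the second batch: 13−9=4 makes and 9−5=4 misses.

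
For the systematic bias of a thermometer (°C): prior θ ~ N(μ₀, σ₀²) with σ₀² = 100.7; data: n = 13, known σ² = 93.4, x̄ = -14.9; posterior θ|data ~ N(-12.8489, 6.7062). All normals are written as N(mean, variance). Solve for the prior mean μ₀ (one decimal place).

μ₀ = 15.9

The posterior mean is a precision-weighted average: μ_n = (τ₀μ₀ + τ_data·x̄)/(τ₀+τ_data), with τ₀=1/σ₀² and τ_data=n/σ².
Here τ₀ = 1/100.7 = 0.009930 and τ_data = 13/93.4 = 0.139186, so τ_n = 0.149116.
Rearranging for μ₀: μ₀ = (μ_n·τ_n − τ_data·x̄)/τ₀ = (-12.8489·0.149116 − 0.139186·-14.9) / 0.009930 = 0.157895/0.009930 ≈ 15.9.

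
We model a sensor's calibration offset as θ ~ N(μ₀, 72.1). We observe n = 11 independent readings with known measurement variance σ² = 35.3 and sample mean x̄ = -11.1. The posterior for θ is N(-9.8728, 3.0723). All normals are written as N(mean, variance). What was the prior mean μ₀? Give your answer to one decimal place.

μ₀ = 17.7

The posterior mean is a precision-weighted average: μ_n = (τ₀μ₀ + τ_data·x̄)/(τ₀+τ_data), with τ₀=1/σ₀² and τ_data=n/σ².
Here τ₀ = 1/72.1 = 0.013870 and τ_data = 11/35.3 = 0.311615, so τ_n = 0.325485.
Rearranging for μ₀: μ₀ = (μ_n·τ_n − τ_data·x̄)/τ₀ = (-9.8728·0.325485 − 0.311615·-11.1) / 0.013870 = 0.245478/0.013870 ≈ 17.7.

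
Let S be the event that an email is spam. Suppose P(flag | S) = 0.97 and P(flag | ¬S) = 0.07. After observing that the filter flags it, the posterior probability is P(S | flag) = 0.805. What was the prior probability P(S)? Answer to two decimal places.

P(S) = 0.23

Bayes' rule in odds form gives O(S|E) = O(S)·[P(E|S)/P(E|¬S)], hence O(S) = O(S|E)/LR.
Posterior odds = 0.805/(1−0.805) = 4.1282. LR = 0.97/0.07 = 13.8571.
Prior odds = 4.1282/13.8571 = 0.2979, so P(S) = 0.2979/(1+0.2979) ≈ 0.23.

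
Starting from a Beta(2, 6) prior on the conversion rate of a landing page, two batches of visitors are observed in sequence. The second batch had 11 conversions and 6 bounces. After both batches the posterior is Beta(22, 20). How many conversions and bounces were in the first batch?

Because Beta–binomial updating is additive in the counts, the combined data contributed (α_post−α_prior, β_post−β_prior) successes and failures.
Total across both batches: 22−2=20 conversions, 20−6=14 bounces.
Subtract the second batch: 20−11=9 conversions and 14−6=8 bounces.

9 conversions and 8 bounces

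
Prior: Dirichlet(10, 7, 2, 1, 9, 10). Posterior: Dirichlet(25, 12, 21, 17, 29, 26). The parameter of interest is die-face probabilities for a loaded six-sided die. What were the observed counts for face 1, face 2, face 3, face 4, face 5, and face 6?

counts (15, 5, 19, 16, 20, 16)

For a Dirichlet(α) prior with multinomial counts c, the posterior is Dirichlet(α + c) componentwise.
Counts are posterior − prior componentwise: 25−10=15, 12−7=5, 21−2=19, 17−1=16, 29−9=20, 26−10=16.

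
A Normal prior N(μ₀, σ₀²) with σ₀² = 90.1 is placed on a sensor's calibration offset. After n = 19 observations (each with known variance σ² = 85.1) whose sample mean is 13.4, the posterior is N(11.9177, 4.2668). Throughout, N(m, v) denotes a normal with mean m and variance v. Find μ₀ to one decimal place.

μ₀ = -17.9

The posterior mean is a precision-weighted average: μ_n = (τ₀μ₀ + τ_data·x̄)/(τ₀+τ_data), with τ₀=1/σ₀² and τ_data=n/σ².
Here τ₀ = 1/90.1 = 0.011099 and τ_data = 19/85.1 = 0.223267, so τ_n = 0.234366.
Rearranging for μ₀: μ₀ = (μ_n·τ_n − τ_data·x̄)/τ₀ = (11.9177·0.234366 − 0.223267·13.4) / 0.011099 = -0.198674/0.011099 ≈ -17.9.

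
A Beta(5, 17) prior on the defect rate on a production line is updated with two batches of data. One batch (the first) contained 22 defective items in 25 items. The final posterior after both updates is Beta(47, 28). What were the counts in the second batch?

20 defective items and 8 good items

Sequential conjugate updates are equivalent to a single update on the pooled data, so total successes = posterior α − prior α and total failures = posterior β − prior β.
Total across both batches: 47−5=42 defective items, 28−17=11 good items.
Subtract the first batch: 42−22=20 defective items and 11−3=8 good items.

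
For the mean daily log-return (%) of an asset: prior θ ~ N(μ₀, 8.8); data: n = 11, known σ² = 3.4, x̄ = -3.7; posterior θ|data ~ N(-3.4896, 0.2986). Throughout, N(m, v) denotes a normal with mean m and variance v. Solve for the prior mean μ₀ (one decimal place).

With known observation variance, the Normal–Normal posterior has precision τ_n = τ₀ + n/σ² and mean μ_n = (τ₀μ₀ + (n/σ²)x̄)/τ_n.
Here τ₀ = 1/8.8 = 0.113636 and τ_data = 11/3.4 = 3.235294, so τ_n = 3.348930.
Rearranging for μ₀: μ₀ = (μ_n·τ_n − τ_data·x̄)/τ₀ = (-3.4896·3.348930 − 3.235294·-3.7) / 0.113636 = 0.284162/0.113636 ≈ 2.5.

μ₀ = 2.5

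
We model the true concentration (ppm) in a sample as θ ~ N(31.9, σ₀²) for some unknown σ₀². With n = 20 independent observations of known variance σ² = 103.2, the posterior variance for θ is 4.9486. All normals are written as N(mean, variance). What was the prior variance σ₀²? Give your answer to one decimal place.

σ₀² = 120.8

For the Normal–Normal model with known σ², precisions add: τ_n = τ₀ + n/σ².
So 1/σ₀² = 1/4.9486 − 20/103.2 = 0.202077 − 0.193798 = 0.008279.
Hence σ₀² = 1/0.008279 ≈ 120.8.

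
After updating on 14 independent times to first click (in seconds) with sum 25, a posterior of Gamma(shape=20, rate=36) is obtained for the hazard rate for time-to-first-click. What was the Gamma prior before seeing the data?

Gamma–exponential conjugacy: posterior shape = α + n, posterior rate = β + Σtᵢ.
So α = 20 − 14 = 6 and β = 36 − 25 = 11.

Gamma(shape=6, rate=11)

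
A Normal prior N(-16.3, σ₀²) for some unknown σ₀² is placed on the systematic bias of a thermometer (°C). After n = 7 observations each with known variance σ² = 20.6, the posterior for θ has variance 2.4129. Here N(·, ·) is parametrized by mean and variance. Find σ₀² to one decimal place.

For the Normal–Normal model with known σ², precisions add: τ_n = τ₀ + n/σ².
So 1/σ₀² = 1/2.4129 − 7/20.6 = 0.414439 − 0.339806 = 0.074633.
Hence σ₀² = 1/0.074633 ≈ 13.4.

σ₀² = 13.4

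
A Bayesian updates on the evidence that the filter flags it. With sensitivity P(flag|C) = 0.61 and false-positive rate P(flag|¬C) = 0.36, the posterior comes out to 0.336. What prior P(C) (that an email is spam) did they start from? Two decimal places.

P(C) = 0.23

Bayes' rule in odds form gives O(C|E) = O(C)·[P(E|C)/P(E|¬C)], hence O(C) = O(C|E)/LR.
Posterior odds = 0.336/(1−0.336) = 0.5060. LR = 0.61/0.36 = 1.6944.
Prior odds = 0.5060/1.6944 = 0.2986, so P(C) = 0.2986/(1+0.2986) ≈ 0.23.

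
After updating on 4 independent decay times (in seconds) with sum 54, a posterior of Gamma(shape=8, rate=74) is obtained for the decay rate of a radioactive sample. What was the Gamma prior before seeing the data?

Gamma(shape=4, rate=20)

For an exponential likelihood with a Gamma(α, β) prior on the rate, n observations with total T give posterior Gamma(α+n, β+T).
So α = 8 − 4 = 4 and β = 74 − 54 = 20.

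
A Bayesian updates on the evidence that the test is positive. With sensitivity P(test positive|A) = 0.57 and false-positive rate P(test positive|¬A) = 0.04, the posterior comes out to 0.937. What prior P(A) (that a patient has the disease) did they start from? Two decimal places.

In odds form, posterior odds = prior odds × likelihood ratio, so prior odds = posterior odds ÷ LR.
Posterior odds = 0.937/(1−0.937) = 14.8730. LR = 0.57/0.04 = 14.2500.
Prior odds = 14.8730/14.2500 = 1.0437, so P(A) = 1.0437/(1+1.0437) ≈ 0.51.

P(A) = 0.51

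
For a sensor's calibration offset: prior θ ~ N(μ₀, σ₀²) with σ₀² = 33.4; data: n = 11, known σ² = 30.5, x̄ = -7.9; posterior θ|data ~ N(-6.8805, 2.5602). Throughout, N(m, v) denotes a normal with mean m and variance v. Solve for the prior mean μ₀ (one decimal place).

μ₀ = 5.4

With known observation variance, the Normal–Normal posterior has precision τ_n = τ₀ + n/σ² and mean μ_n = (τ₀μ₀ + (n/σ²)x̄)/τ_n.
Here τ₀ = 1/33.4 = 0.029940 and τ_data = 11/30.5 = 0.360656, so τ_n = 0.390596.
Rearranging for μ₀: μ₀ = (μ_n·τ_n − τ_data·x̄)/τ₀ = (-6.8805·0.390596 − 0.360656·-7.9) / 0.029940 = 0.161687/0.029940 ≈ 5.4.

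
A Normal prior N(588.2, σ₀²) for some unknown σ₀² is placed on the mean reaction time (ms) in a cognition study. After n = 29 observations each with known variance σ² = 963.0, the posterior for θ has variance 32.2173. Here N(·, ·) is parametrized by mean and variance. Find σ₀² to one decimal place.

σ₀² = 1081.1

For the Normal–Normal model with known σ², precisions add: τ_n = τ₀ + n/σ².
So 1/σ₀² = 1/32.2173 − 29/963.0 = 0.031039 − 0.030114 = 0.000925.
Hence σ₀² = 1/0.000925 ≈ 1081.1.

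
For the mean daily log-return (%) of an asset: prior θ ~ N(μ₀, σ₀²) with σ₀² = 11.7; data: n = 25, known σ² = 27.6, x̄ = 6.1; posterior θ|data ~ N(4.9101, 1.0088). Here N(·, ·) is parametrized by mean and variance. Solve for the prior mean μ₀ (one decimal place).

μ₀ = -7.7

The posterior mean is a precision-weighted average: μ_n = (τ₀μ₀ + τ_data·x̄)/(τ₀+τ_data), with τ₀=1/σ₀² and τ_data=n/σ².
Here τ₀ = 1/11.7 = 0.085470 and τ_data = 25/27.6 = 0.905797, so τ_n = 0.991267.
Rearranging for μ₀: μ₀ = (μ_n·τ_n − τ_data·x̄)/τ₀ = (4.9101·0.991267 − 0.905797·6.1) / 0.085470 = -0.658142/0.085470 ≈ -7.7.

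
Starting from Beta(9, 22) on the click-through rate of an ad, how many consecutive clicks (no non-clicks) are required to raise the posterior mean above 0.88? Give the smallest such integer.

k = 153

After k clicks and 0 non-clicks the posterior is Beta(9+k, 22), with mean (9+k)/(9+22+k).
Set (9+k)/(31+k) > 0.88 and solve: k > (0.88·31 − 9)/(1 − 0.88) = 152.333.
The smallest integer exceeding 152.333 is 153.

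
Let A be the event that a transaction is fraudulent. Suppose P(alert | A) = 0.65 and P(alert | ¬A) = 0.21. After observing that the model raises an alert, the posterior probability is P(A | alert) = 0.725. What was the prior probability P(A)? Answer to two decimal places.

P(A) = 0.46

Bayes' rule in odds form gives O(A|E) = O(A)·[P(E|A)/P(E|¬A)], hence O(A) = O(A|E)/LR.
Posterior odds = 0.725/(1−0.725) = 2.6364. LR = 0.65/0.21 = 3.0952.
Prior odds = 2.6364/3.0952 = 0.8518, so P(A) = 0.8518/(1+0.8518) ≈ 0.46.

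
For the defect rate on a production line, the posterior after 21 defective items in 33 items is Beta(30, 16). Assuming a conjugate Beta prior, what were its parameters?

Under Beta–binomial conjugacy the posterior parameters are (a+s, b+f).
Subtract the data counts: 30−21=9, 16−12=4.

Beta(9, 4)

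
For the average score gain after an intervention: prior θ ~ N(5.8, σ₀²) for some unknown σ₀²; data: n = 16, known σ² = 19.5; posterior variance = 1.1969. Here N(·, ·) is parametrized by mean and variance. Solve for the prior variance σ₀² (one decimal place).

σ₀² = 66.8

Posterior precision equals prior precision plus data precision: 1/σ_n² = 1/σ₀² + n/σ².
So 1/σ₀² = 1/1.1969 − 16/19.5 = 0.835492 − 0.820513 = 0.014979.
Hence σ₀² = 1/0.014979 ≈ 66.8.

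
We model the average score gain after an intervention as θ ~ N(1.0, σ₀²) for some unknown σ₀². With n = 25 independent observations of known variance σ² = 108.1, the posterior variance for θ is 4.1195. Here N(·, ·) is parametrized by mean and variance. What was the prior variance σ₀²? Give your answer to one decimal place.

σ₀² = 87.1

For the Normal–Normal model with known σ², precisions add: τ_n = τ₀ + n/σ².
So 1/σ₀² = 1/4.1195 − 25/108.1 = 0.242748 − 0.231267 = 0.011481.
Hence σ₀² = 1/0.011481 ≈ 87.1.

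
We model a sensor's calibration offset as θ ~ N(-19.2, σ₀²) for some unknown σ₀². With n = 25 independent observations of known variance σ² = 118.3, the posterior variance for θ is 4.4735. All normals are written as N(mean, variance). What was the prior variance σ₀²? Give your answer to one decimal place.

For the Normal–Normal model with known σ², precisions add: τ_n = τ₀ + n/σ².
So 1/σ₀² = 1/4.4735 − 25/118.3 = 0.223539 − 0.211327 = 0.012212.
Hence σ₀² = 1/0.012212 ≈ 81.9.

σ₀² = 81.9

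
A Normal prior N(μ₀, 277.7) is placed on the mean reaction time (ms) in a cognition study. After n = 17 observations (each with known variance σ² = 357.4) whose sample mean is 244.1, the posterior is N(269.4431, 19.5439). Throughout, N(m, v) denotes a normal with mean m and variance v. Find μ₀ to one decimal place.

μ₀ = 604.2

With known observation variance, the Normal–Normal posterior has precision τ_n = τ₀ + n/σ² and mean μ_n = (τ₀μ₀ + (n/σ²)x̄)/τ_n.
Here τ₀ = 1/277.7 = 0.003601 and τ_data = 17/357.4 = 0.047566, so τ_n = 0.051167.
Rearranging for μ₀: μ₀ = (μ_n·τ_n − τ_data·x̄)/τ₀ = (269.4431·0.051167 − 0.047566·244.1) / 0.003601 = 2.175734/0.003601 ≈ 604.2.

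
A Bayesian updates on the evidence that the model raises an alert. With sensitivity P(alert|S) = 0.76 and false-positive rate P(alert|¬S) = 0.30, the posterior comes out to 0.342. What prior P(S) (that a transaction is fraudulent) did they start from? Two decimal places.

P(S) = 0.17

Bayes' rule in odds form gives O(S|E) = O(S)·[P(E|S)/P(E|¬S)], hence O(S) = O(S|E)/LR.
Posterior odds = 0.342/(1−0.342) = 0.5198. LR = 0.76/0.30 = 2.5333.
Prior odds = 0.5198/2.5333 = 0.2052, so P(S) = 0.2052/(1+0.2052) ≈ 0.17.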